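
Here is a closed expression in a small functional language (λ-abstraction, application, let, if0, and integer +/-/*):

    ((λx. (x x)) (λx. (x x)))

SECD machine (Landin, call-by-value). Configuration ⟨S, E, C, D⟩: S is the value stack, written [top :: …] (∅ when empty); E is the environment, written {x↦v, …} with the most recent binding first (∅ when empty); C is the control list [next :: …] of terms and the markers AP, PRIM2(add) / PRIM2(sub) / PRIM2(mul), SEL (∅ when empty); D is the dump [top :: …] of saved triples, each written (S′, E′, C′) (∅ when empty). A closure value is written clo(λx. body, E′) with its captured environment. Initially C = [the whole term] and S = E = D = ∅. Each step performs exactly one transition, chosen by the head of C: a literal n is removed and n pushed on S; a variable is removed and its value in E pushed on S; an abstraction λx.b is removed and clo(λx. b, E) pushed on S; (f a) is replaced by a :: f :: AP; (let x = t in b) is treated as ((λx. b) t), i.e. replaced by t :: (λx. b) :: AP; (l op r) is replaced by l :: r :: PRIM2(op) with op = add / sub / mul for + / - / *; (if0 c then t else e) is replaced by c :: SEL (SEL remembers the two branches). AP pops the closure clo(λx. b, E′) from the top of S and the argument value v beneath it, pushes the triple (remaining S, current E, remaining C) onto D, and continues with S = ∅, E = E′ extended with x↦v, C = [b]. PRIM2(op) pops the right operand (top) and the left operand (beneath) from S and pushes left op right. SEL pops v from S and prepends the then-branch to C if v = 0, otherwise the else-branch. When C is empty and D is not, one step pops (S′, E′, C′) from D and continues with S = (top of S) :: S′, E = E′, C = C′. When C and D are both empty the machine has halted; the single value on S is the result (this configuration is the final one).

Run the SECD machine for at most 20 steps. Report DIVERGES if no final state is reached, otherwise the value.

[0] ⟨S=∅; E=∅; C=[((λx. (x x)) (λx. (x x)))]; D=∅⟩
[1] ⟨S=∅; E=∅; C=[(λx. (x x)) :: (λx. (x x)) :: AP]; D=∅⟩
[2] ⟨S=[clo(λx. (x x), ∅)]; E=∅; C=[(λx. (x x)) :: AP]; D=∅⟩
[3] ⟨S=[clo(λx. (x x), ∅) :: clo(λx. (x x), ∅)]; E=∅; C=[AP]; D=∅⟩
[4] ⟨S=∅; E={x↦clo(λx. (x x), ∅)}; C=[(x x)]; D=[(∅, ∅, ∅)]⟩
[5] ⟨S=∅; E={x↦clo(λx. (x x), ∅)}; C=[x :: x :: AP]; D=[(∅, ∅, ∅)]⟩
[6] ⟨S=[clo(λx. (x x), ∅)]; E={x↦clo(λx. (x x), ∅)}; C=[x :: AP]; D=[(∅, ∅, ∅)]⟩
[7] ⟨S=[clo(λx. (x x), ∅) :: clo(λx. (x x), ∅)]; E={x↦clo(λx. (x x), ∅)}; C=[AP]; D=[(∅, ∅, ∅)]⟩
[8] ⟨S=∅; E={x↦clo(λx. (x x), ∅)}; C=[(x x)]; D=[(∅, {x↦clo(λx. (x x), ∅)}, ∅) :: (∅, ∅, ∅)]⟩
[9] ⟨S=∅; E={x↦clo(λx. (x x), ∅)}; C=[x :: x :: AP]; D=[(∅, {x↦clo(λx. (x x), ∅)}, ∅) :: (∅, ∅, ∅)]⟩
[10] ⟨S=[clo(λx. (x x), ∅)]; E={x↦clo(λx. (x x), ∅)}; C=[x :: AP]; D=[(∅, {x↦clo(λx. (x x), ∅)}, ∅) :: (∅, ∅, ∅)]⟩
[11] ⟨S=[clo(λx. (x x), ∅) :: clo(λx. (x x), ∅)]; E={x↦clo(λx. (x x), ∅)}; C=[AP]; D=[(∅, {x↦clo(λx. (x x), ∅)}, ∅) :: (∅, ∅, ∅)]⟩
[12] ⟨S=∅; E={x↦clo(λx. (x x), ∅)}; C=[(x x)]; D=[(∅, {x↦clo(λx. (x x), ∅)}, ∅) :: (∅, {x↦clo(λx. (x x), ∅)}, ∅) :: (∅, ∅, ∅)]⟩
[13] ⟨S=∅; E={x↦clo(λx. (x x), ∅)}; C=[x :: x :: AP]; D=[(∅, {x↦clo(λx. (x x), ∅)}, ∅) :: (∅, {x↦clo(λx. (x x), ∅)}, ∅) :: (∅, ∅, ∅)]⟩
[14] ⟨S=[clo(λx. (x x), ∅)]; E={x↦clo(λx. (x x), ∅)}; C=[x :: AP]; D=[(∅, {x↦clo(λx. (x x), ∅)}, ∅) :: (∅, {x↦clo(λx. (x x), ∅)}, ∅) :: (∅, ∅, ∅)]⟩
[15] ⟨S=[clo(λx. (x x), ∅) :: clo(λx. (x x), ∅)]; E={x↦clo(λx. (x x), ∅)}; C=[AP]; D=[(∅, {x↦clo(λx. (x x), ∅)}, ∅) :: (∅, {x↦clo(λx. (x x), ∅)}, ∅) :: (∅, ∅, ∅)]⟩
[16] ⟨S=∅; E={x↦clo(λx. (x x), ∅)}; C=[(x x)]; D=[(∅, {x↦clo(λx. (x x), ∅)}, ∅) :: (∅, {x↦clo(λx. (x x), ∅)}, ∅) :: (∅, {x↦clo(λx. (x x), ∅)}, ∅) :: (∅, ∅, ∅)]⟩
[17] ⟨S=∅; E={x↦clo(λx. (x x), ∅)}; C=[x :: x :: AP]; D=[(∅, {x↦clo(λx. (x x), ∅)}, ∅) :: (∅, {x↦clo(λx. (x x), ∅)}, ∅) :: (∅, {x↦clo(λx. (x x), ∅)}, ∅) :: (∅, ∅, ∅)]⟩
[18] ⟨S=[clo(λx. (x x), ∅)]; E={x↦clo(λx. (x x), ∅)}; C=[x :: AP]; D=[(∅, {x↦clo(λx. (x x), ∅)}, ∅) :: (∅, {x↦clo(λx. (x x), ∅)}, ∅) :: (∅, {x↦clo(λx. (x x), ∅)}, ∅) :: (∅, ∅, ∅)]⟩
[19] ⟨S=[clo(λx. (x x), ∅) :: clo(λx. (x x), ∅)]; E={x↦clo(λx. (x x), ∅)}; C=[AP]; D=[(∅, {x↦clo(λx. (x x), ∅)}, ∅) :: (∅, {x↦clo(λx. (x x), ∅)}, ∅) :: (∅, {x↦clo(λx. (x x), ∅)}, ∅) :: (∅, ∅, ∅)]⟩
[20] ⟨S=∅; E={x↦clo(λx. (x x), ∅)}; C=[(x x)]; D=[(∅, {x↦clo(λx. (x x), ∅)}, ∅) :: (∅, {x↦clo(λx. (x x), ∅)}, ∅) :: (∅, {x↦clo(λx. (x x), ∅)}, ∅) :: (∅, {x↦clo(λx. (x x), ∅)}, ∅) :: (∅, ∅, ∅)]⟩
→ 20 transitions taken and the configuration is still not final: no result within 20 steps

Answer: DIVERGES (no final state within 20 steps)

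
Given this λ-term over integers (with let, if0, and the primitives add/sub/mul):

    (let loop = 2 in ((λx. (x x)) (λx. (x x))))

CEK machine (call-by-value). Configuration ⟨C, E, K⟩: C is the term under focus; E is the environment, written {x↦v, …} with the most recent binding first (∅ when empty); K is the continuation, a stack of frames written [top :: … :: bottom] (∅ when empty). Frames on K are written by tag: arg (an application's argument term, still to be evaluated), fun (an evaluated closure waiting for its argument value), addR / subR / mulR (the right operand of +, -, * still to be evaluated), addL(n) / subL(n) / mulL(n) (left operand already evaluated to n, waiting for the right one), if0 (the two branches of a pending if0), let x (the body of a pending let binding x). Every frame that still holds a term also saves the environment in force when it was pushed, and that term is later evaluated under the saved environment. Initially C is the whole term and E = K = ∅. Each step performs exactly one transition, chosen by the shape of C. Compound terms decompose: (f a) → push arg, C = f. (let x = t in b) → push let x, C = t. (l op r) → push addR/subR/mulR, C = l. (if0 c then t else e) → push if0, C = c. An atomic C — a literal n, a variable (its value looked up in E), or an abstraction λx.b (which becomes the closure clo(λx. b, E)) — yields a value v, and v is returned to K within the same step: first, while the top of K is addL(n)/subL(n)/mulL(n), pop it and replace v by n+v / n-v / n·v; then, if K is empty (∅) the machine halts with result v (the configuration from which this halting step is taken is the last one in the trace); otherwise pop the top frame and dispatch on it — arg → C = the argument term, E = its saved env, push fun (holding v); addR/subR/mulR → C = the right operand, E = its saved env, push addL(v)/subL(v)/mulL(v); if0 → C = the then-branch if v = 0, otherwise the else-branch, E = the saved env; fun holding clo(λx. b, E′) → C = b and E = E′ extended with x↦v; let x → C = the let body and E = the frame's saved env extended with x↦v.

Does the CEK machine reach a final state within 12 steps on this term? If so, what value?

Answer: DIVERGES (no final state within 12 steps)

Machine steps:
t=0: [C=(let loop = 2 in ((λx. (x x)) (λx. (x x)))) | E=∅ | K=∅]
t=1: [C=2 | E=∅ | K=[let loop]]
t=2: [C=((λx. (x x)) (λx. (x x))) | E={loop↦2} | K=∅]
t=3: [C=(λx. (x x)) | E={loop↦2} | K=[arg]]
t=4: [C=(λx. (x x)) | E={loop↦2} | K=[fun]]
t=5: [C=(x x) | E={x↦clo(λx. (x x), {loop↦2}), loop↦2} | K=∅]
t=6: [C=x | E={x↦clo(λx. (x x), {loop↦2}), loop↦2} | K=[arg]]
t=7: [C=x | E={x↦clo(λx. (x x), {loop↦2}), loop↦2} | K=[fun]]
… configuration repeats with period 3 (steps 5–7 recur indefinitely) …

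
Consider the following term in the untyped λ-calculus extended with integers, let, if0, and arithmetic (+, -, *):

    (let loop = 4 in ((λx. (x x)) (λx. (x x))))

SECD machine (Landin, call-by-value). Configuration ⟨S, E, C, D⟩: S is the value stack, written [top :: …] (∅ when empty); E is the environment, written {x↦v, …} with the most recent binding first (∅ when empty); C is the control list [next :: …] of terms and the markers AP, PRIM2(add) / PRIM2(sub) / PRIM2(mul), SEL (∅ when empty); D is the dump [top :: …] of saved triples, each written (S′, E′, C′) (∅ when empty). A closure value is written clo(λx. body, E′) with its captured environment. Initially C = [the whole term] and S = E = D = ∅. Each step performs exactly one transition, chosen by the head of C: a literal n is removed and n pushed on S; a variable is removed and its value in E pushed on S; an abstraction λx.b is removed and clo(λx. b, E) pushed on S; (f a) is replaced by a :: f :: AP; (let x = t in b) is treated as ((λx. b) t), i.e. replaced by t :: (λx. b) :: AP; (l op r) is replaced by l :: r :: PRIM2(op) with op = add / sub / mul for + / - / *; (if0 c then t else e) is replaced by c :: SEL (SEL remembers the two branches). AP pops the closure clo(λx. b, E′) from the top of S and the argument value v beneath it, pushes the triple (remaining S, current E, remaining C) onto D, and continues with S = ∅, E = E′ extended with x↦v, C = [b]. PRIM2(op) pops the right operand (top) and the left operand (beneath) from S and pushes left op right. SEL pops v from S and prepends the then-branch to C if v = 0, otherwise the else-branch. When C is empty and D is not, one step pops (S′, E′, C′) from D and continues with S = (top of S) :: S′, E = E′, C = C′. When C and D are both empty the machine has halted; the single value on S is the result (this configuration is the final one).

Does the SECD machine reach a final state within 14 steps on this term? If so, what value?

Answer: DIVERGES (no final state within 14 steps)

Machine steps:
t=0: ⟨S=∅; E=∅; C=[(let loop = 4 in ((λx. (x x)) (λx. (x x))))]; D=∅⟩
t=1: ⟨S=∅; E=∅; C=[4 :: (λloop. ((λx. (x x)) (λx. (x x)))) :: AP]; D=∅⟩
t=2: ⟨S=[4]; E=∅; C=[(λloop. ((λx. (x x)) (λx. (x x)))) :: AP]; D=∅⟩
t=3: ⟨S=[clo(λloop. ((λx. (x x)) (λx. (x x))), ∅) :: 4]; E=∅; C=[AP]; D=∅⟩
t=4: ⟨S=∅; E={loop↦4}; C=[((λx. (x x)) (λx. (x x)))]; D=[(∅, ∅, ∅)]⟩
t=5: ⟨S=∅; E={loop↦4}; C=[(λx. (x x)) :: (λx. (x x)) :: AP]; D=[(∅, ∅, ∅)]⟩
t=6: ⟨S=[clo(λx. (x x), {loop↦4})]; E={loop↦4}; C=[(λx. (x x)) :: AP]; D=[(∅, ∅, ∅)]⟩
t=7: ⟨S=[clo(λx. (x x), {loop↦4}) :: clo(λx. (x x), {loop↦4})]; E={loop↦4}; C=[AP]; D=[(∅, ∅, ∅)]⟩
t=8: ⟨S=∅; E={x↦clo(λx. (x x), {loop↦4}), loop↦4}; C=[(x x)]; D=[(∅, {loop↦4}, ∅) :: (∅, ∅, ∅)]⟩
t=9: ⟨S=∅; E={x↦clo(λx. (x x), {loop↦4}), loop↦4}; C=[x :: x :: AP]; D=[(∅, {loop↦4}, ∅) :: (∅, ∅, ∅)]⟩
t=10: ⟨S=[clo(λx. (x x), {loop↦4})]; E={x↦clo(λx. (x x), {loop↦4}), loop↦4}; C=[x :: AP]; D=[(∅, {loop↦4}, ∅) :: (∅, ∅, ∅)]⟩
t=11: ⟨S=[clo(λx. (x x), {loop↦4}) :: clo(λx. (x x), {loop↦4})]; E={x↦clo(λx. (x x), {loop↦4}), loop↦4}; C=[AP]; D=[(∅, {loop↦4}, ∅) :: (∅, ∅, ∅)]⟩
t=12: ⟨S=∅; E={x↦clo(λx. (x x), {loop↦4}), loop↦4}; C=[(x x)]; D=[(∅, {x↦clo(λx. (x x), {loop↦4}), loop↦4}, ∅) :: (∅, {loop↦4}, ∅) :: (∅, ∅, ∅)]⟩
t=13: ⟨S=∅; E={x↦clo(λx. (x x), {loop↦4}), loop↦4}; C=[x :: x :: AP]; D=[(∅, {x↦clo(λx. (x x), {loop↦4}), loop↦4}, ∅) :: (∅, {loop↦4}, ∅) :: (∅, ∅, ∅)]⟩
t=14: ⟨S=[clo(λx. (x x), {loop↦4})]; E={x↦clo(λx. (x x), {loop↦4}), loop↦4}; C=[x :: AP]; D=[(∅, {x↦clo(λx. (x x), {loop↦4}), loop↦4}, ∅) :: (∅, {loop↦4}, ∅) :: (∅, ∅, ∅)]⟩
→ 14 transitions taken and the configuration is still not final: no result within 14 steps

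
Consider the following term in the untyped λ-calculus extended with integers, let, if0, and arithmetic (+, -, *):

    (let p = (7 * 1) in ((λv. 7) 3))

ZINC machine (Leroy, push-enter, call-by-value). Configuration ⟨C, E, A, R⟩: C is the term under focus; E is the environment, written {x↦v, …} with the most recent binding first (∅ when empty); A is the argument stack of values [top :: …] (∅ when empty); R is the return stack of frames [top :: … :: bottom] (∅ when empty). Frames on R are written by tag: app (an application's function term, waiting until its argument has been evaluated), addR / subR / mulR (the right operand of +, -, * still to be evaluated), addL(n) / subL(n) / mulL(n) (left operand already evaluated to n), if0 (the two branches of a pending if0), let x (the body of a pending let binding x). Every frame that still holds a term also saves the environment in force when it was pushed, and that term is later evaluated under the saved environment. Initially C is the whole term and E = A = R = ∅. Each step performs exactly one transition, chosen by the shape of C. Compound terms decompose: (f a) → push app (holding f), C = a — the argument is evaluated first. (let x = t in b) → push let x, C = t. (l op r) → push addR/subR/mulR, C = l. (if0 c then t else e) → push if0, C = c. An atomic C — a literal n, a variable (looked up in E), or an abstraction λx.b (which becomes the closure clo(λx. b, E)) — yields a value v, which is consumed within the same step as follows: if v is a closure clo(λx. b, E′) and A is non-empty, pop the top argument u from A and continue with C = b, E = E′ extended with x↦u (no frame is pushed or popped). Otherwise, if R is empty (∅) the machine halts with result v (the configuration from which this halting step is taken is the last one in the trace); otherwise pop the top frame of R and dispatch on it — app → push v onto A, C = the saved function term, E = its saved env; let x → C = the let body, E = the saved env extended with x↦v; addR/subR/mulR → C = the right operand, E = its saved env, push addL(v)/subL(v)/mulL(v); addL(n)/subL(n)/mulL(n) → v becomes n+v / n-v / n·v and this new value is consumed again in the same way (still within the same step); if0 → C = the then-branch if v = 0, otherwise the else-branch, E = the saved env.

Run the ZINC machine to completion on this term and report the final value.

0. ⟨C=(let p = (7 * 1) in ((λv. 7) 3)); E=∅; A=∅; R=∅⟩
1. ⟨C=(7 * 1); E=∅; A=∅; R=[let p]⟩
2. ⟨C=7; E=∅; A=∅; R=[mulR :: let p]⟩
3. ⟨C=1; E=∅; A=∅; R=[mulL(7) :: let p]⟩
4. ⟨C=((λv. 7) 3); E={p↦7}; A=∅; R=∅⟩
5. ⟨C=3; E={p↦7}; A=∅; R=[app]⟩
6. ⟨C=(λv. 7); E={p↦7}; A=[3]; R=∅⟩
7. ⟨C=7; E={v↦3, p↦7}; A=∅; R=∅⟩
→ final value 7

Answer: 7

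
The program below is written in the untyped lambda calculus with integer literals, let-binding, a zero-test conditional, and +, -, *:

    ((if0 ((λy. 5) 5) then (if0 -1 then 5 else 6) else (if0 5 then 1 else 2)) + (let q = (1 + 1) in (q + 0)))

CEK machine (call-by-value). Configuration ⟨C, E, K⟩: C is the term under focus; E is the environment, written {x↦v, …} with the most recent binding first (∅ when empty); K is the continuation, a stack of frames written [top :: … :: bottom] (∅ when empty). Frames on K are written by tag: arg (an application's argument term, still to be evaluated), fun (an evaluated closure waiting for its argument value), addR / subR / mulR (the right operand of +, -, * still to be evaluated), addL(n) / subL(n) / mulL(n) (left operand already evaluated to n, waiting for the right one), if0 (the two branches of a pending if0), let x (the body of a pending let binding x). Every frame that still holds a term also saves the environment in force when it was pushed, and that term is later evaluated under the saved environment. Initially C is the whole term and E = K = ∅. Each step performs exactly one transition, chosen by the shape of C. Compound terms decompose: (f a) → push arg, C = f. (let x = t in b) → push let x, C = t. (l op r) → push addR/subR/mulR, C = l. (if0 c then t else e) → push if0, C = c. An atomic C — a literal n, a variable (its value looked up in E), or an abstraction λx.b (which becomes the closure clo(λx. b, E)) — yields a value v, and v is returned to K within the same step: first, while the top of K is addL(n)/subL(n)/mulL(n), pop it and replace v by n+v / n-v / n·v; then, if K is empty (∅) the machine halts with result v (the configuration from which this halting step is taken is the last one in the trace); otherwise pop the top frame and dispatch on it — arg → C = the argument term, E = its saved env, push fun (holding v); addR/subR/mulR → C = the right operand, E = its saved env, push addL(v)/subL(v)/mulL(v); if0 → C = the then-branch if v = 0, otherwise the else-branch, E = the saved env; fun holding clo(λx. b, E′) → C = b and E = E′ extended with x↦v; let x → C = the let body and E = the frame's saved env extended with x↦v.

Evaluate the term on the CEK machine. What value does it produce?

[0] [C=((if0 ((λy. 5) 5) then (if0 -1 then 5 else 6) else (if0 5 then 1 else 2)) + (let q = (1 + 1) in (q + 0))) | E=∅ | K=∅]
[1] [C=(if0 ((λy. 5) 5) then (if0 -1 then 5 else 6) else (if0 5 then 1 else 2)) | E=∅ | K=[addR]]
[2] [C=((λy. 5) 5) | E=∅ | K=[if0 :: addR]]
[3] [C=(λy. 5) | E=∅ | K=[arg :: if0 :: addR]]
[4] [C=5 | E=∅ | K=[fun :: if0 :: addR]]
[5] [C=5 | E={y↦5} | K=[if0 :: addR]]
[6] [C=(if0 5 then 1 else 2) | E=∅ | K=[addR]]
[7] [C=5 | E=∅ | K=[if0 :: addR]]
[8] [C=2 | E=∅ | K=[addR]]
[9] [C=(let q = (1 + 1) in (q + 0)) | E=∅ | K=[addL(2)]]
[10] [C=(1 + 1) | E=∅ | K=[let q :: addL(2)]]
[11] [C=1 | E=∅ | K=[addR :: let q :: addL(2)]]
[12] [C=1 | E=∅ | K=[addL(1) :: let q :: addL(2)]]
[13] [C=(q + 0) | E={q↦2} | K=[addL(2)]]
[14] [C=q | E={q↦2} | K=[addR :: addL(2)]]
[15] [C=0 | E={q↦2} | K=[addL(2) :: addL(2)]]
→ final value 4

Answer: 4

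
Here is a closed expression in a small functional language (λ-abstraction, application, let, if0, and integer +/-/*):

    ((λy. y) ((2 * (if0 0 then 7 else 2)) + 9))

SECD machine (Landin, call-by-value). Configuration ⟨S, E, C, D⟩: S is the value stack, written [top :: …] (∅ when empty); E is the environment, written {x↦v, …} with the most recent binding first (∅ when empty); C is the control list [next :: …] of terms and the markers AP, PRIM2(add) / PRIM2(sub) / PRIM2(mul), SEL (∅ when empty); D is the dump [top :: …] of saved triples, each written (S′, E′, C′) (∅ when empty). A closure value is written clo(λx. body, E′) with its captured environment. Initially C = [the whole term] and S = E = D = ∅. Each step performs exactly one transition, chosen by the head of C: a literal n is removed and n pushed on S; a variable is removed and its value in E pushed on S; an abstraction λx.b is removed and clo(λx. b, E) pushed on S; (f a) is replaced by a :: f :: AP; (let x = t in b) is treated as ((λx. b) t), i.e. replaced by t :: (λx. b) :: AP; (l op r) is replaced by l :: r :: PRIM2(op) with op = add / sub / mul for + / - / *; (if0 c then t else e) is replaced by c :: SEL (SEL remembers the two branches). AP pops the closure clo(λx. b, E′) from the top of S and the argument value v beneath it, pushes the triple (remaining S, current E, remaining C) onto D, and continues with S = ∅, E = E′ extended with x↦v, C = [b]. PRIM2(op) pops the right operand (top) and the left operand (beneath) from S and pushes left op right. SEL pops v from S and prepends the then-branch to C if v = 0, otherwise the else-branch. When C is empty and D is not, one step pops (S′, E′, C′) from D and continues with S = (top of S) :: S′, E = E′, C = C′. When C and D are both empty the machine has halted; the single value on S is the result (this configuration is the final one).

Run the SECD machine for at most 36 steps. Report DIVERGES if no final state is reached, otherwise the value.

Answer: 23

Machine steps:
t=0: <S=∅, E=∅, C=[((λy. y) ((2 * (if0 0 then 7 else 2)) + 9))], D=∅>
t=1: <S=∅, E=∅, C=[((2 * (if0 0 then 7 else 2)) + 9) :: (λy. y) :: AP], D=∅>
t=2: <S=∅, E=∅, C=[(2 * (if0 0 then 7 else 2)) :: 9 :: PRIM2(add) :: (λy. y) :: AP], D=∅>
t=3: <S=∅, E=∅, C=[2 :: (if0 0 then 7 else 2) :: PRIM2(mul) :: 9 :: PRIM2(add) :: (λy. y) :: AP], D=∅>
t=4: <S=[2], E=∅, C=[(if0 0 then 7 else 2) :: PRIM2(mul) :: 9 :: PRIM2(add) :: (λy. y) :: AP], D=∅>
t=5: <S=[2], E=∅, C=[0 :: SEL :: PRIM2(mul) :: 9 :: PRIM2(add) :: (λy. y) :: AP], D=∅>
t=6: <S=[0 :: 2], E=∅, C=[SEL :: PRIM2(mul) :: 9 :: PRIM2(add) :: (λy. y) :: AP], D=∅>
t=7: <S=[2], E=∅, C=[7 :: PRIM2(mul) :: 9 :: PRIM2(add) :: (λy. y) :: AP], D=∅>
t=8: <S=[7 :: 2], E=∅, C=[PRIM2(mul) :: 9 :: PRIM2(add) :: (λy. y) :: AP], D=∅>
t=9: <S=[14], E=∅, C=[9 :: PRIM2(add) :: (λy. y) :: AP], D=∅>
t=10: <S=[9 :: 14], E=∅, C=[PRIM2(add) :: (λy. y) :: AP], D=∅>
t=11: <S=[23], E=∅, C=[(λy. y) :: AP], D=∅>
t=12: <S=[clo(λy. y, ∅) :: 23], E=∅, C=[AP], D=∅>
t=13: <S=∅, E={y↦23}, C=[y], D=[(∅, ∅, ∅)]>
t=14: <S=[23], E={y↦23}, C=∅, D=[(∅, ∅, ∅)]>
t=15: <S=[23], E=∅, C=∅, D=∅>
→ final value 23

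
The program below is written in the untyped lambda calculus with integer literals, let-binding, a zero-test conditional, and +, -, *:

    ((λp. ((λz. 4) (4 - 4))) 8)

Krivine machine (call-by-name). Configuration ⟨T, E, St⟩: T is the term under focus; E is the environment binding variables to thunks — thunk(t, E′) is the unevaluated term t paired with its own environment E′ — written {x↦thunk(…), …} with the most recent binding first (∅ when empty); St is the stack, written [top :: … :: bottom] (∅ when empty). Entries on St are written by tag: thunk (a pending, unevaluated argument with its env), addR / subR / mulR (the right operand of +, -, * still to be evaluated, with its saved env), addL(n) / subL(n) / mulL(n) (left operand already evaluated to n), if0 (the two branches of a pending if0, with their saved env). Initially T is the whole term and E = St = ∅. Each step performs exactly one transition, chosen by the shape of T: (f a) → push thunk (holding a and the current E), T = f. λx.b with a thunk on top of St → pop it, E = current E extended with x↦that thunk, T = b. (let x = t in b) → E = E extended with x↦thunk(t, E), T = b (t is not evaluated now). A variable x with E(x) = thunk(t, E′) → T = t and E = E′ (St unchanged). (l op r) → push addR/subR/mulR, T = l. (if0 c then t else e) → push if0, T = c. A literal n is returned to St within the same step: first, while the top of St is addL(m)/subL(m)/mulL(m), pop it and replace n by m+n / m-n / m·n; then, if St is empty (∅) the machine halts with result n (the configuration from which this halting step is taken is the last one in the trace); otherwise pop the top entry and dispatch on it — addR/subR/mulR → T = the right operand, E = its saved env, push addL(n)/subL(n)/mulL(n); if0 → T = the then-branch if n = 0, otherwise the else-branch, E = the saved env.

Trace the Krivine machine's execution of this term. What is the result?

step 0: [T=((λp. ((λz. 4) (4 - 4))) 8) | E=∅ | St=∅]
step 1: [T=(λp. ((λz. 4) (4 - 4))) | E=∅ | St=[thunk]]
step 2: [T=((λz. 4) (4 - 4)) | E={p↦thunk(8, ∅)} | St=∅]
step 3: [T=(λz. 4) | E={p↦thunk(8, ∅)} | St=[thunk]]
step 4: [T=4 | E={z↦thunk((4 - 4), {p↦thunk(8, ∅)}), p↦thunk(8, ∅)} | St=∅]
→ final value 4

Answer: 4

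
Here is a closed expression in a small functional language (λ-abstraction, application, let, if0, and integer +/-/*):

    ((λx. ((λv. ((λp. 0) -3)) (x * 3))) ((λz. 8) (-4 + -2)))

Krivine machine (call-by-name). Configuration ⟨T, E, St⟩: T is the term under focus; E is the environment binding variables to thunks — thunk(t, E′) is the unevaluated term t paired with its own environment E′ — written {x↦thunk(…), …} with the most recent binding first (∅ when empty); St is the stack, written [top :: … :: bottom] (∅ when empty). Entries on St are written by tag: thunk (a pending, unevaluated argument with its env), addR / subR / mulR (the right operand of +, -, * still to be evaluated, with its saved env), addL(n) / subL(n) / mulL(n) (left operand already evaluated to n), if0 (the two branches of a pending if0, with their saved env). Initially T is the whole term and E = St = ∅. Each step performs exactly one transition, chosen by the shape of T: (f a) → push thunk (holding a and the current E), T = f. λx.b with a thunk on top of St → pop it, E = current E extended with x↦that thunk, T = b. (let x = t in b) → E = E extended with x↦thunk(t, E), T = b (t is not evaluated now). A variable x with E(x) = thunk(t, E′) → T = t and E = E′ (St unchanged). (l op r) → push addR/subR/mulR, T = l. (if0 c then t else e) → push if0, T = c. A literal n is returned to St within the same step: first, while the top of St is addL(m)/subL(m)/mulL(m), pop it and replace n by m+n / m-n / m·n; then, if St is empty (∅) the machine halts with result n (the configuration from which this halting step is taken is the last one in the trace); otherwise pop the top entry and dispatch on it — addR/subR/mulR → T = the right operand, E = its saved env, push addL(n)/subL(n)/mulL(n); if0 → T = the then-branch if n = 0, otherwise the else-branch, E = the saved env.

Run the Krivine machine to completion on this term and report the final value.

Answer: 0

Execution trace:
[0] ⟨T=((λx. ((λv. ((λp. 0) -3)) (x * 3))) ((λz. 8) (-4 + -2))); E=∅; St=∅⟩
[1] ⟨T=(λx. ((λv. ((λp. 0) -3)) (x * 3))); E=∅; St=[thunk]⟩
[2] ⟨T=((λv. ((λp. 0) -3)) (x * 3)); E={x↦thunk(((λz. 8) (-4 + -2)), ∅)}; St=∅⟩
[3] ⟨T=(λv. ((λp. 0) -3)); E={x↦thunk(((λz. 8) (-4 + -2)), ∅)}; St=[thunk]⟩
[4] ⟨T=((λp. 0) -3); E={v↦thunk((x * 3), {x↦thunk(((λz. 8) (-4 + -2)), ∅)}), x↦thunk(((λz. 8) (-4 + -2)), ∅)}; St=∅⟩
[5] ⟨T=(λp. 0); E={v↦thunk((x * 3), {x↦thunk(((λz. 8) (-4 + -2)), ∅)}), x↦thunk(((λz. 8) (-4 + -2)), ∅)}; St=[thunk]⟩
[6] ⟨T=0; E={p↦thunk(-3, {v↦thunk((x * 3), {x↦thunk(((λz. 8) (-4 + -2)), ∅)}), x↦thunk(((λz. 8) (-4 + -2)), ∅)}), v↦thunk((x * 3), {x↦thunk(((λz. 8) (-4 + -2)), ∅)}), x↦thunk(((λz. 8) (-4 + -2)), ∅)}; St=∅⟩
→ final value 0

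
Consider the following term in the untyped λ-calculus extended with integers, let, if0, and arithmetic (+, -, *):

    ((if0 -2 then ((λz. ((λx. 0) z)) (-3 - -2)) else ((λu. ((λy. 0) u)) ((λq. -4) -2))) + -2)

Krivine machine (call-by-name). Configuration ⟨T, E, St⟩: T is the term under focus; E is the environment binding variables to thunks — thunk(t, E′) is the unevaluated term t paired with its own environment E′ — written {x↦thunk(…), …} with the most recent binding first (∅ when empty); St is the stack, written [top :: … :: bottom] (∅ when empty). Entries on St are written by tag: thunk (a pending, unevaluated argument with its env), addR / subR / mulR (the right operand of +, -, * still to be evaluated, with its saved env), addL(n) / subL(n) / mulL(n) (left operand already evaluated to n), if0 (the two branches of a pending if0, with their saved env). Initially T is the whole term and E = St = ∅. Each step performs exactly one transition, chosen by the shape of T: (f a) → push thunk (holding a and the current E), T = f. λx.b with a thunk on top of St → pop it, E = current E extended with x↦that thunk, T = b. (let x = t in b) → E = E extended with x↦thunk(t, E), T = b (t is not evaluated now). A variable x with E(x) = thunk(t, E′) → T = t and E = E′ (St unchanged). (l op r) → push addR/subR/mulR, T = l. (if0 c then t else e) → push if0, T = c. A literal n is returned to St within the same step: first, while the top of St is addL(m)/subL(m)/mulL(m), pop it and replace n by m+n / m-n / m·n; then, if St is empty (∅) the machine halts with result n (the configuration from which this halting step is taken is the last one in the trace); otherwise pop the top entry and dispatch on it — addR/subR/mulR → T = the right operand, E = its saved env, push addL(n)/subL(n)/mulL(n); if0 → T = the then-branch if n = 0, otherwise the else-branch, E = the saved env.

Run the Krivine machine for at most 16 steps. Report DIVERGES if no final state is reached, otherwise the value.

Answer: -2

Execution trace:
t=0: <T=((if0 -2 then ((λz. ((λx. 0) z)) (-3 - -2)) else ((λu. ((λy. 0) u)) ((λq. -4) -2))) + -2), E=∅, St=∅>
t=1: <T=(if0 -2 then ((λz. ((λx. 0) z)) (-3 - -2)) else ((λu. ((λy. 0) u)) ((λq. -4) -2))), E=∅, St=[addR]>
t=2: <T=-2, E=∅, St=[if0 :: addR]>
t=3: <T=((λu. ((λy. 0) u)) ((λq. -4) -2)), E=∅, St=[addR]>
t=4: <T=(λu. ((λy. 0) u)), E=∅, St=[thunk :: addR]>
t=5: <T=((λy. 0) u), E={u↦thunk(((λq. -4) -2), ∅)}, St=[addR]>
t=6: <T=(λy. 0), E={u↦thunk(((λq. -4) -2), ∅)}, St=[thunk :: addR]>
t=7: <T=0, E={y↦thunk(u, {u↦thunk(((λq. -4) -2), ∅)}), u↦thunk(((λq. -4) -2), ∅)}, St=[addR]>
t=8: <T=-2, E=∅, St=[addL(0)]>
→ final value -2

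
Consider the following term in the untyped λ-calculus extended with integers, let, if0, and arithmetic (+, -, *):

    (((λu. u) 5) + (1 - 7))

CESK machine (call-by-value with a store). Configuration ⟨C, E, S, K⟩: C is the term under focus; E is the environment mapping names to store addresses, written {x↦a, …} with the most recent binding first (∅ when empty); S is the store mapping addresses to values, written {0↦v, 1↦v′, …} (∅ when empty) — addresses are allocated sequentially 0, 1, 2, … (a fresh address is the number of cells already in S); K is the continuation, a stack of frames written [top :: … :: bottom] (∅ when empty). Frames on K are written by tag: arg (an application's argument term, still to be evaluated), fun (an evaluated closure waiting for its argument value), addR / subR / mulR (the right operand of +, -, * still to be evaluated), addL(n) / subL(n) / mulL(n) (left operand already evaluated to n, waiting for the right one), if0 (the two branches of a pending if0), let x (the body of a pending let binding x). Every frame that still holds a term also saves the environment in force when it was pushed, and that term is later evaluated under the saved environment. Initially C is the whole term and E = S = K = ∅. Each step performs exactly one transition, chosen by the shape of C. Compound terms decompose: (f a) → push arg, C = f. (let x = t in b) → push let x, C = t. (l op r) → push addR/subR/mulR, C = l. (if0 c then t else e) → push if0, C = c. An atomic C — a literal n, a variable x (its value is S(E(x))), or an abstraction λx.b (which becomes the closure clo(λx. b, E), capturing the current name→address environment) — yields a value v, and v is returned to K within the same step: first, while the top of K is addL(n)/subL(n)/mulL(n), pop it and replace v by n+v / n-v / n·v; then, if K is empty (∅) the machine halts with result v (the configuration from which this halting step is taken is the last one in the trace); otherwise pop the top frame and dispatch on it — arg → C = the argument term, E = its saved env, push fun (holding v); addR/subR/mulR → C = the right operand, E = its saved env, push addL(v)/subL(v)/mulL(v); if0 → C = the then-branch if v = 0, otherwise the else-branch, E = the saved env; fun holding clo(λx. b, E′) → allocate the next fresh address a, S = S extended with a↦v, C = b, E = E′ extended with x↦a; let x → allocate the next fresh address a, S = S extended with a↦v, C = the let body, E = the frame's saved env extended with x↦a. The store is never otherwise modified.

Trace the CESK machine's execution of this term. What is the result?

0. ⟨C=(((λu. u) 5) + (1 - 7)); E=∅; S=∅; K=∅⟩
1. ⟨C=((λu. u) 5); E=∅; S=∅; K=[addR]⟩
2. ⟨C=(λu. u); E=∅; S=∅; K=[arg :: addR]⟩
3. ⟨C=5; E=∅; S=∅; K=[fun :: addR]⟩
4. ⟨C=u; E={u↦0}; S={0↦5}; K=[addR]⟩
5. ⟨C=(1 - 7); E=∅; S={0↦5}; K=[addL(5)]⟩
6. ⟨C=1; E=∅; S={0↦5}; K=[subR :: addL(5)]⟩
7. ⟨C=7; E=∅; S={0↦5}; K=[subL(1) :: addL(5)]⟩
→ final value -1

Answer: -1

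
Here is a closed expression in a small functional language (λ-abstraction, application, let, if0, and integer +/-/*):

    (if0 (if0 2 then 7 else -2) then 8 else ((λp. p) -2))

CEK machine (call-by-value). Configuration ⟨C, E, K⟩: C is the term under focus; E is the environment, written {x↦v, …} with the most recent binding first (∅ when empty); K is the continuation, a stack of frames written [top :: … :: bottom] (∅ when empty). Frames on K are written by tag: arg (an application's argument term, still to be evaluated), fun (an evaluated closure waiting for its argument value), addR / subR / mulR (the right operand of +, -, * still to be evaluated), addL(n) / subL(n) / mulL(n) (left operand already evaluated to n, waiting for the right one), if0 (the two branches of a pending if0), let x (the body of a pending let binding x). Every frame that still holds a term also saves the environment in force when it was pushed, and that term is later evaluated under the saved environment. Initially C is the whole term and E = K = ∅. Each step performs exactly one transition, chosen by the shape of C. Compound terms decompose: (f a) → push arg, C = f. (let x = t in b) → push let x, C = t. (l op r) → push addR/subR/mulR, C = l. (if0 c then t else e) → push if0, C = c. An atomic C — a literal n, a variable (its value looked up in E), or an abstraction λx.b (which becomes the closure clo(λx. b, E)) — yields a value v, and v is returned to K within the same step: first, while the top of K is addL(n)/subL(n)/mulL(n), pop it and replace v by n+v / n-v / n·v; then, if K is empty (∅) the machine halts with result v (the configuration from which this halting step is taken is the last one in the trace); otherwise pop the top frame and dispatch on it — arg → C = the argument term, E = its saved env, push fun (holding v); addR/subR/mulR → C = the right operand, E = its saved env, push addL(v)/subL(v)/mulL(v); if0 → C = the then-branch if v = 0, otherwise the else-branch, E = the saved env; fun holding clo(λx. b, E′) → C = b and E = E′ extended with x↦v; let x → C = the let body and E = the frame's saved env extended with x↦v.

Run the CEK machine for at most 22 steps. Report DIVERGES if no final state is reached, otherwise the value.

t=0: <C=(if0 (if0 2 then 7 else -2) then 8 else ((λp. p) -2)), E=∅, K=∅>
t=1: <C=(if0 2 then 7 else -2), E=∅, K=[if0]>
t=2: <C=2, E=∅, K=[if0 :: if0]>
t=3: <C=-2, E=∅, K=[if0]>
t=4: <C=((λp. p) -2), E=∅, K=∅>
t=5: <C=(λp. p), E=∅, K=[arg]>
t=6: <C=-2, E=∅, K=[fun]>
t=7: <C=p, E={p↦-2}, K=∅>
→ final value -2

Answer: -2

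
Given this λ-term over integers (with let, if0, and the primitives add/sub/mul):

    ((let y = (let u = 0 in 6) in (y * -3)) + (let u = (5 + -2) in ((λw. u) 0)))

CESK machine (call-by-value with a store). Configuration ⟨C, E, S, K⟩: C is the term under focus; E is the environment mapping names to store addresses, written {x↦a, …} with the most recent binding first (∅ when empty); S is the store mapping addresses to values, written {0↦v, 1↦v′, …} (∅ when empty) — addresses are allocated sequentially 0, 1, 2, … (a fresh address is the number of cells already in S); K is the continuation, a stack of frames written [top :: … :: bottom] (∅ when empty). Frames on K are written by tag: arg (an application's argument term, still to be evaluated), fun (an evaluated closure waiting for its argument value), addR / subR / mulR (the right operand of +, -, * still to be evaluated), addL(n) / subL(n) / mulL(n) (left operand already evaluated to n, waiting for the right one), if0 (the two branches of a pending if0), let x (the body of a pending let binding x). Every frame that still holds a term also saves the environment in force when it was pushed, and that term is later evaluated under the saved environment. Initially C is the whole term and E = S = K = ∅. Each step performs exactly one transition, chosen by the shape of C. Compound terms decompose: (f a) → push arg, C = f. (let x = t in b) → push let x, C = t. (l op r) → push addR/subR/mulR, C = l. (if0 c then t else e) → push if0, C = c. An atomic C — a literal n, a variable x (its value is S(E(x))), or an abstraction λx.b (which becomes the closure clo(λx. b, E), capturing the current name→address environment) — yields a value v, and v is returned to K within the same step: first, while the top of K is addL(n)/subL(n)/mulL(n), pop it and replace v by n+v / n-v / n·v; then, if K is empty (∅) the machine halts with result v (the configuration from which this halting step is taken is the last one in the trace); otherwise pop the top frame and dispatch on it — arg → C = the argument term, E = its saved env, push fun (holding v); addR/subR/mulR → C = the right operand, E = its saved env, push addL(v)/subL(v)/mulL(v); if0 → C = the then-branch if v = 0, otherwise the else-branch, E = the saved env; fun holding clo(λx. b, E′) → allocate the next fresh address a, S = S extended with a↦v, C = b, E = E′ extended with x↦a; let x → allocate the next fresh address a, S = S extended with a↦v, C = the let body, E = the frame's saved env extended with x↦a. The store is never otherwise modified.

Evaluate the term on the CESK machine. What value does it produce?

Answer: -15

Machine steps:
t=0: <C=((let y = (let u = 0 in 6) in (y * -3)) + (let u = (5 + -2) in ((λw. u) 0))), E=∅, S=∅, K=∅>
t=1: <C=(let y = (let u = 0 in 6) in (y * -3)), E=∅, S=∅, K=[addR]>
t=2: <C=(let u = 0 in 6), E=∅, S=∅, K=[let y :: addR]>
t=3: <C=0, E=∅, S=∅, K=[let u :: let y :: addR]>
t=4: <C=6, E={u↦0}, S={0↦0}, K=[let y :: addR]>
t=5: <C=(y * -3), E={y↦1}, S={0↦0, 1↦6}, K=[addR]>
t=6: <C=y, E={y↦1}, S={0↦0, 1↦6}, K=[mulR :: addR]>
t=7: <C=-3, E={y↦1}, S={0↦0, 1↦6}, K=[mulL(6) :: addR]>
t=8: <C=(let u = (5 + -2) in ((λw. u) 0)), E=∅, S={0↦0, 1↦6}, K=[addL(-18)]>
t=9: <C=(5 + -2), E=∅, S={0↦0, 1↦6}, K=[let u :: addL(-18)]>
t=10: <C=5, E=∅, S={0↦0, 1↦6}, K=[addR :: let u :: addL(-18)]>
t=11: <C=-2, E=∅, S={0↦0, 1↦6}, K=[addL(5) :: let u :: addL(-18)]>
t=12: <C=((λw. u) 0), E={u↦2}, S={0↦0, 1↦6, 2↦3}, K=[addL(-18)]>
t=13: <C=(λw. u), E={u↦2}, S={0↦0, 1↦6, 2↦3}, K=[arg :: addL(-18)]>
t=14: <C=0, E={u↦2}, S={0↦0, 1↦6, 2↦3}, K=[fun :: addL(-18)]>
t=15: <C=u, E={w↦3, u↦2}, S={0↦0, 1↦6, 2↦3, 3↦0}, K=[addL(-18)]>
→ final value -15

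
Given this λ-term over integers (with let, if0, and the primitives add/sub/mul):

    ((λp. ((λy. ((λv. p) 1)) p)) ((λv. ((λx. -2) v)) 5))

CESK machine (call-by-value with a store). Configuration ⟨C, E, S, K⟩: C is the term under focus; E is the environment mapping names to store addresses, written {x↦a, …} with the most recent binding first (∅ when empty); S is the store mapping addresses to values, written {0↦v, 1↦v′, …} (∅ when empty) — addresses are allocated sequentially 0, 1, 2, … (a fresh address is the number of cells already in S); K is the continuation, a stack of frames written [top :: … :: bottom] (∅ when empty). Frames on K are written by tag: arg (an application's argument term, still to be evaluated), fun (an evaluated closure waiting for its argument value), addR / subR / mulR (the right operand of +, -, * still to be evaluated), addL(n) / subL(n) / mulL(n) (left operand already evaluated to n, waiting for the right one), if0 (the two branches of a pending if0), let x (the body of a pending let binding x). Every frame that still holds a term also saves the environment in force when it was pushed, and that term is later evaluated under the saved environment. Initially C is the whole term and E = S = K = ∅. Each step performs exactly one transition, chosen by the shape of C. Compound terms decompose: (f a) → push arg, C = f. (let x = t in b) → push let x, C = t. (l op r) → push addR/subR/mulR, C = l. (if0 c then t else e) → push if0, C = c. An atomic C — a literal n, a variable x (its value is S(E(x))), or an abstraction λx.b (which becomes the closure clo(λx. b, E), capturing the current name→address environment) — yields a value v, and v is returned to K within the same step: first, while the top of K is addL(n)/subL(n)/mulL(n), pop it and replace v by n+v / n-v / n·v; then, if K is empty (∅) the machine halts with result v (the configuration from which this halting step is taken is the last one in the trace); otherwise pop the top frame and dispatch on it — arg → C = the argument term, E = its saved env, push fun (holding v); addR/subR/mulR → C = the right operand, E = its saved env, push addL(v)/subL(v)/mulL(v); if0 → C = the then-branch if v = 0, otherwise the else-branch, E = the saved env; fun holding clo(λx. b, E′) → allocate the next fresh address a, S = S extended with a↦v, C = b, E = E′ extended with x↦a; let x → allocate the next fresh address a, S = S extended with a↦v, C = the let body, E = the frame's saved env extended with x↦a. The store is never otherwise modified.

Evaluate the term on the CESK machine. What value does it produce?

[0] [C=((λp. ((λy. ((λv. p) 1)) p)) ((λv. ((λx. -2) v)) 5)) | E=∅ | S=∅ | K=∅]
[1] [C=(λp. ((λy. ((λv. p) 1)) p)) | E=∅ | S=∅ | K=[arg]]
[2] [C=((λv. ((λx. -2) v)) 5) | E=∅ | S=∅ | K=[fun]]
[3] [C=(λv. ((λx. -2) v)) | E=∅ | S=∅ | K=[arg :: fun]]
[4] [C=5 | E=∅ | S=∅ | K=[fun :: fun]]
[5] [C=((λx. -2) v) | E={v↦0} | S={0↦5} | K=[fun]]
[6] [C=(λx. -2) | E={v↦0} | S={0↦5} | K=[arg :: fun]]
[7] [C=v | E={v↦0} | S={0↦5} | K=[fun :: fun]]
[8] [C=-2 | E={x↦1, v↦0} | S={0↦5, 1↦5} | K=[fun]]
[9] [C=((λy. ((λv. p) 1)) p) | E={p↦2} | S={0↦5, 1↦5, 2↦-2} | K=∅]
[10] [C=(λy. ((λv. p) 1)) | E={p↦2} | S={0↦5, 1↦5, 2↦-2} | K=[arg]]
[11] [C=p | E={p↦2} | S={0↦5, 1↦5, 2↦-2} | K=[fun]]
[12] [C=((λv. p) 1) | E={y↦3, p↦2} | S={0↦5, 1↦5, 2↦-2, 3↦-2} | K=∅]
[13] [C=(λv. p) | E={y↦3, p↦2} | S={0↦5, 1↦5, 2↦-2, 3↦-2} | K=[arg]]
[14] [C=1 | E={y↦3, p↦2} | S={0↦5, 1↦5, 2↦-2, 3↦-2} | K=[fun]]
[15] [C=p | E={v↦4, y↦3, p↦2} | S={0↦5, 1↦5, 2↦-2, 3↦-2, 4↦1} | K=∅]
→ final value -2

Answer: -2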